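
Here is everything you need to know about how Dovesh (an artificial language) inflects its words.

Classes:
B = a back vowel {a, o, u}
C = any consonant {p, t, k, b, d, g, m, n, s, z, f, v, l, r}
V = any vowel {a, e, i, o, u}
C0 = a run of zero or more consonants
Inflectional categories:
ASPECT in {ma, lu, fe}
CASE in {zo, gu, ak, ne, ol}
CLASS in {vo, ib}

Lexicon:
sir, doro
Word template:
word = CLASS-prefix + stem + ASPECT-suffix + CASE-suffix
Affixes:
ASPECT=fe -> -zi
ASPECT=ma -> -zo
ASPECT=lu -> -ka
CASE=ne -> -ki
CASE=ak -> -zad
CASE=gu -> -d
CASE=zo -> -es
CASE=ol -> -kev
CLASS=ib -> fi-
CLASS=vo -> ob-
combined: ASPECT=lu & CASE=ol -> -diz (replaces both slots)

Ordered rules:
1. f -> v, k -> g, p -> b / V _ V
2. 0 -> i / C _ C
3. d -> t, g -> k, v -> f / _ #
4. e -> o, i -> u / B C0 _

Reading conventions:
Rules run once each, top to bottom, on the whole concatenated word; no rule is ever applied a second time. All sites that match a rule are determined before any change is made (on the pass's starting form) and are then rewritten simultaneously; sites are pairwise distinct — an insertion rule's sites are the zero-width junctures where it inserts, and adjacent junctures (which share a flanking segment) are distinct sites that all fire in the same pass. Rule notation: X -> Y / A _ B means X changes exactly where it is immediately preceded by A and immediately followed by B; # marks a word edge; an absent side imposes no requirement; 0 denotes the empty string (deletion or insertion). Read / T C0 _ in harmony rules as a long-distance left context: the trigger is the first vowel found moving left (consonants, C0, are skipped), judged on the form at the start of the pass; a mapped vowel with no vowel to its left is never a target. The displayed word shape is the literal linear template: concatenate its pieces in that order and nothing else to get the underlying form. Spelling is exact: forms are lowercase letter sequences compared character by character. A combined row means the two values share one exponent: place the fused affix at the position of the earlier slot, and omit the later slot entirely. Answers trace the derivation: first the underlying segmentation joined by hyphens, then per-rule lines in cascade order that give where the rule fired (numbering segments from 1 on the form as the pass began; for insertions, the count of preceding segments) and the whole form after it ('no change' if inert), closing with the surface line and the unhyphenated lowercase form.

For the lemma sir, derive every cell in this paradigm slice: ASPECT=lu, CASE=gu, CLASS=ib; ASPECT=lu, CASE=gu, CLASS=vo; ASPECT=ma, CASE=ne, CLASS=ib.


cell ASPECT=lu, CASE=gu, CLASS=ib:
underlying: fi-sir-ka-d
1. f -> v, k -> g, p -> b / V _ V: no change
2. 0 -> i / C _ C: inserts after position(s) 5: fisirikad
3. d -> t, g -> k, v -> f / _ #: fires at position(s) 9: fisirikat
4. e -> o, i -> u / B C0 _: no change
surface: fisirikat

cell ASPECT=lu, CASE=gu, CLASS=vo:
underlying: ob-sir-ka-d
1. f -> v, k -> g, p -> b / V _ V: no change
2. 0 -> i / C _ C: inserts after position(s) 2, 5: obisirikad
3. d -> t, g -> k, v -> f / _ #: fires at position(s) 10: obisirikat
4. e -> o, i -> u / B C0 _: fires at position(s) 3: obusirikat
surface: obusirikat

cell ASPECT=ma, CASE=ne, CLASS=ib:
underlying: fi-sir-zo-ki
1. f -> v, k -> g, p -> b / V _ V: fires at position(s) 8: fisirzogi
2. 0 -> i / C _ C: inserts after position(s) 5: fisirizogi
3. d -> t, g -> k, v -> f / _ #: no change
4. e -> o, i -> u / B C0 _: fires at position(s) 10: fisirizogu
surface: fisirizogu


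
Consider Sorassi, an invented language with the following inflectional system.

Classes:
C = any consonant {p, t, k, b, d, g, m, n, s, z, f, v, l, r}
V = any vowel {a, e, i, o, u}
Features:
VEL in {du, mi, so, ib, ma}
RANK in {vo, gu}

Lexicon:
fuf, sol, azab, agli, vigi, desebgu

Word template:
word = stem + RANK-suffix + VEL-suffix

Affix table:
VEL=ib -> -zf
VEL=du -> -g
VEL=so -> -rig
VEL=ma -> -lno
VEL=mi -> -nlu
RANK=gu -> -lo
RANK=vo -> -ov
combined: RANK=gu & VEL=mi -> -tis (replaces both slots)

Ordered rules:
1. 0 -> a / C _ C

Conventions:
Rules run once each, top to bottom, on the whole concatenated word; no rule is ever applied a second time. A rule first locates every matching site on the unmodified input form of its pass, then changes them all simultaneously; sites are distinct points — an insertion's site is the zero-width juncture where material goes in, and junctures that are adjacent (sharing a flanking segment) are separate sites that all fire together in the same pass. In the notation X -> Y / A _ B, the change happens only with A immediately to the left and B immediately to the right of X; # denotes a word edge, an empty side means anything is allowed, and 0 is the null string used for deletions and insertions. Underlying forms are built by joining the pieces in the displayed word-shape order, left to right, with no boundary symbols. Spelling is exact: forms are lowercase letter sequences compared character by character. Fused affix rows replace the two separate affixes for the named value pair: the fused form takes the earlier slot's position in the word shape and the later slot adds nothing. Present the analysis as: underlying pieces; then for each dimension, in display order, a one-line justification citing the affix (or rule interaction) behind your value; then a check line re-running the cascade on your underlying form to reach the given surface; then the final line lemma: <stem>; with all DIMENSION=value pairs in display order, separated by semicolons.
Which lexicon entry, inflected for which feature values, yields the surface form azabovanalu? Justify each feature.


underlying: azab-ov-nlu
VEL=mi - signalled by the affix -nlu
RANK=vo - signalled by the affix -ov
check: azabovnlu -> azabovanalu
lemma: azab; VEL=mi; RANK=vo


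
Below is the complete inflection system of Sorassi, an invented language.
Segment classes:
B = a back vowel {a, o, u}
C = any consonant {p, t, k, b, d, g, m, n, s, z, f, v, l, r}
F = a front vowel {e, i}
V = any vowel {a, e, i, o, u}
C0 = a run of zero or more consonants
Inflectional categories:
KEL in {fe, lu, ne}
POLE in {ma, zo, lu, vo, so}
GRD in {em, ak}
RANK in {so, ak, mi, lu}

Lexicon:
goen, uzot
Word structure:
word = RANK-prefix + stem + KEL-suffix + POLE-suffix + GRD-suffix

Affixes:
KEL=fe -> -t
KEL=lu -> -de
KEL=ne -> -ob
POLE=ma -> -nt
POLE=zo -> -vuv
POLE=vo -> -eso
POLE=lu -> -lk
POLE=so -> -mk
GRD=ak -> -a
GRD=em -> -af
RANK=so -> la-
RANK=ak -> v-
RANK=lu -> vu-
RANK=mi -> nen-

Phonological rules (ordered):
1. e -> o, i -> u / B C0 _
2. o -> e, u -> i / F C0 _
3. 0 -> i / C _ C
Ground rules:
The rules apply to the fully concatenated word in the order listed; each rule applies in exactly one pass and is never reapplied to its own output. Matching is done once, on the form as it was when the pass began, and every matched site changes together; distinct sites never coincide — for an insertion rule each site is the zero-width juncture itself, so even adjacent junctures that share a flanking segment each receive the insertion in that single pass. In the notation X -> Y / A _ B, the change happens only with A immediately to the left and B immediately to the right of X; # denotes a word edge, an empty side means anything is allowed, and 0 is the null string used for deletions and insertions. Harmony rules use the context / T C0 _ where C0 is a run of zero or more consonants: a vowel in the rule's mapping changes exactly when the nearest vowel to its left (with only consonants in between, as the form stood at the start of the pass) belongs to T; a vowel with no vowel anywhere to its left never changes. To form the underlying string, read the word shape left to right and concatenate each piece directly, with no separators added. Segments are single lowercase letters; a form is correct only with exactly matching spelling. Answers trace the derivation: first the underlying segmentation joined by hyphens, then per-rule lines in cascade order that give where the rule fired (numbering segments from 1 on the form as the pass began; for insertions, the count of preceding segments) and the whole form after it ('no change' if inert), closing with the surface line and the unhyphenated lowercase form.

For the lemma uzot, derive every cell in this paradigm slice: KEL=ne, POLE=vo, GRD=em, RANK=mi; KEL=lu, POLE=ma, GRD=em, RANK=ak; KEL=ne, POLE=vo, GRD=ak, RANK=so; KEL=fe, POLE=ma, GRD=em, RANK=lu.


cell KEL=ne, POLE=vo, GRD=em, RANK=mi:
underlying: nen-uzot-ob-eso-af
1. e -> o, i -> u / B C0 _: fires at position(s) 10: nenuzotobosoaf
2. o -> e, u -> i / F C0 _: fires at position(s) 4: nenizotobosoaf
3. 0 -> i / C _ C: no change
surface: nenizotobosoaf

cell KEL=lu, POLE=ma, GRD=em, RANK=ak:
underlying: v-uzot-de-nt-af
1. e -> o, i -> u / B C0 _: fires at position(s) 7: vuzotdontaf
2. o -> e, u -> i / F C0 _: no change
3. 0 -> i / C _ C: inserts after position(s) 5, 8: vuzotidonitaf
surface: vuzotidonitaf

cell KEL=ne, POLE=vo, GRD=ak, RANK=so:
underlying: la-uzot-ob-eso-a
1. e -> o, i -> u / B C0 _: fires at position(s) 9: lauzotobosoa
2. o -> e, u -> i / F C0 _: no change
3. 0 -> i / C _ C: no change
surface: lauzotobosoa

cell KEL=fe, POLE=ma, GRD=em, RANK=lu:
underlying: vu-uzot-t-nt-af
1. e -> o, i -> u / B C0 _: no change
2. o -> e, u -> i / F C0 _: no change
3. 0 -> i / C _ C: inserts after position(s) 6, 7, 8: vuuzotitinitaf
surface: vuuzotitinitaf


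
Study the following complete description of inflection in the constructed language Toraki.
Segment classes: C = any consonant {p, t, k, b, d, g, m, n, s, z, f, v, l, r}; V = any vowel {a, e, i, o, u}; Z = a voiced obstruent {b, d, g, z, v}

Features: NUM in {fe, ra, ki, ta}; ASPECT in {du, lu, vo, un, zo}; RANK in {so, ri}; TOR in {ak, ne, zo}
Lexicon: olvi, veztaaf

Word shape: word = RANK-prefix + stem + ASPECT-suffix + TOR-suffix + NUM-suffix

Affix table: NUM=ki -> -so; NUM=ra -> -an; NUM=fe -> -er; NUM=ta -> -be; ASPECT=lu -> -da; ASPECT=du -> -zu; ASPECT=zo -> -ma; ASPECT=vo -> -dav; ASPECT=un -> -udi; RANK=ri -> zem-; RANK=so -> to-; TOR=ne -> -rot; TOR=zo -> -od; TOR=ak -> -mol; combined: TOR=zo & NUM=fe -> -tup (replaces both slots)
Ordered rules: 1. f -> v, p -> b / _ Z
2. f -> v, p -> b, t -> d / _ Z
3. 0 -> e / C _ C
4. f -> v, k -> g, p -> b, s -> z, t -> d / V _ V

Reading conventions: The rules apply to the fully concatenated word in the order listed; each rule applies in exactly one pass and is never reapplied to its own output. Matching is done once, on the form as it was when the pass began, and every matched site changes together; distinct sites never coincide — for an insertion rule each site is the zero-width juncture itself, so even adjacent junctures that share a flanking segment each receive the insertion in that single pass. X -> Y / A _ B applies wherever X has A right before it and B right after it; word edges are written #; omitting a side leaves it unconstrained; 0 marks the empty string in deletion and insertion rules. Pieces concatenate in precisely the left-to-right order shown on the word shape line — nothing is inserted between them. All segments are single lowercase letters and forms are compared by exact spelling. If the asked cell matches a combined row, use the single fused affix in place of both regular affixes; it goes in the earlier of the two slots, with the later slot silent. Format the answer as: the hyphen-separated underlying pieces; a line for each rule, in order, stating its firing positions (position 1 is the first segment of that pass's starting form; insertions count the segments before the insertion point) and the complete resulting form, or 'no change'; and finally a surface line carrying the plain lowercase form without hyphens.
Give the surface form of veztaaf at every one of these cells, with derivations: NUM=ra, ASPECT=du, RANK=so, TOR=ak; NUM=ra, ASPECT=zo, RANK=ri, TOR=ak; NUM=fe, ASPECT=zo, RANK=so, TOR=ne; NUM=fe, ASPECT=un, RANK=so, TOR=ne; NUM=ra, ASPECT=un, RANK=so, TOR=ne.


cell NUM=ra, ASPECT=du, RANK=so, TOR=ak:
underlying: to-veztaaf-zu-mol-an
1. f -> v, p -> b / _ Z: fires at position(s) 9: toveztaavzumolan
2. f -> v, p -> b, t -> d / _ Z: no change
3. 0 -> e / C _ C: inserts after position(s) 5, 9: tovezetaavezumolan
4. f -> v, k -> g, p -> b, s -> z, t -> d / V _ V: fires at position(s) 7: tovezedaavezumolan
surface: tovezedaavezumolan

cell NUM=ra, ASPECT=zo, RANK=ri, TOR=ak:
underlying: zem-veztaaf-ma-mol-an
1. f -> v, p -> b / _ Z: no change
2. f -> v, p -> b, t -> d / _ Z: no change
3. 0 -> e / C _ C: inserts after position(s) 3, 6, 10: zemevezetaafemamolan
4. f -> v, k -> g, p -> b, s -> z, t -> d / V _ V: fires at position(s) 9, 12: zemevezedaavemamolan
surface: zemevezedaavemamolan

cell NUM=fe, ASPECT=zo, RANK=so, TOR=ne:
underlying: to-veztaaf-ma-rot-er
1. f -> v, p -> b / _ Z: no change
2. f -> v, p -> b, t -> d / _ Z: no change
3. 0 -> e / C _ C: inserts after position(s) 5, 9: tovezetaafemaroter
4. f -> v, k -> g, p -> b, s -> z, t -> d / V _ V: fires at position(s) 7, 10, 16: tovezedaavemaroder
surface: tovezedaavemaroder

cell NUM=fe, ASPECT=un, RANK=so, TOR=ne:
underlying: to-veztaaf-udi-rot-er
1. f -> v, p -> b / _ Z: no change
2. f -> v, p -> b, t -> d / _ Z: no change
3. 0 -> e / C _ C: inserts after position(s) 5: tovezetaafudiroter
4. f -> v, k -> g, p -> b, s -> z, t -> d / V _ V: fires at position(s) 7, 10, 16: tovezedaavudiroder
surface: tovezedaavudiroder

cell NUM=ra, ASPECT=un, RANK=so, TOR=ne:
underlying: to-veztaaf-udi-rot-an
1. f -> v, p -> b / _ Z: no change
2. f -> v, p -> b, t -> d / _ Z: no change
3. 0 -> e / C _ C: inserts after position(s) 5: tovezetaafudirotan
4. f -> v, k -> g, p -> b, s -> z, t -> d / V _ V: fires at position(s) 7, 10, 16: tovezedaavudirodan
surface: tovezedaavudirodan


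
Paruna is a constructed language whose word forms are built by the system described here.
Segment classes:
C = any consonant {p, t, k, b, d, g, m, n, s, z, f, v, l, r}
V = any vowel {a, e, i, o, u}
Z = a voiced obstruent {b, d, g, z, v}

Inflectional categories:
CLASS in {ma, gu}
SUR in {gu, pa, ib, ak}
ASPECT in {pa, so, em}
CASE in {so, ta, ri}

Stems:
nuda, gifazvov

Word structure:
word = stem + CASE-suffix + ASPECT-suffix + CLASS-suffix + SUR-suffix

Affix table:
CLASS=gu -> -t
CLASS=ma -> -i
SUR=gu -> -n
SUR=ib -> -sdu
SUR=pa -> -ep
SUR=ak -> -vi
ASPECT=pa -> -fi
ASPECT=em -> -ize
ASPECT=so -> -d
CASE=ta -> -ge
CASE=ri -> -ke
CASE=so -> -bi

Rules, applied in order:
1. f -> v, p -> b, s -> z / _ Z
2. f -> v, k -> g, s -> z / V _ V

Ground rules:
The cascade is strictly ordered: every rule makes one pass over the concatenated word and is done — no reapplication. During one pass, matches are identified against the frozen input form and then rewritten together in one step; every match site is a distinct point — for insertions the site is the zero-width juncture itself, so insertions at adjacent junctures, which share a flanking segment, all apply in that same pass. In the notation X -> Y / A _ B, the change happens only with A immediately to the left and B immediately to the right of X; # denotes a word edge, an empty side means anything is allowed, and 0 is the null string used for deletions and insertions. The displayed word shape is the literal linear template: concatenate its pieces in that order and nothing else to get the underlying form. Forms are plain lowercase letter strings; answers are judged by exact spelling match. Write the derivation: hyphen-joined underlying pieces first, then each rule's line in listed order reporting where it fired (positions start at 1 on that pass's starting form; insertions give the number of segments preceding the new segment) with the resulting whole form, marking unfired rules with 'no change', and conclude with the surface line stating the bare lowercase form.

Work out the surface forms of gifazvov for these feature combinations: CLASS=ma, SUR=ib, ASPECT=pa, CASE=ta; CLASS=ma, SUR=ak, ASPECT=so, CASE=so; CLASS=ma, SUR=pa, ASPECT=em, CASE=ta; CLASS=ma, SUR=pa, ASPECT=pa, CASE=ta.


cell CLASS=ma, SUR=ib, ASPECT=pa, CASE=ta:
underlying: gifazvov-ge-fi-i-sdu
1. f -> v, p -> b, s -> z / _ Z: fires at position(s) 14: gifazvovgefiizdu
2. f -> v, k -> g, s -> z / V _ V: fires at position(s) 3, 11: givazvovgeviizdu
surface: givazvovgeviizdu

cell CLASS=ma, SUR=ak, ASPECT=so, CASE=so:
underlying: gifazvov-bi-d-i-vi
1. f -> v, p -> b, s -> z / _ Z: no change
2. f -> v, k -> g, s -> z / V _ V: fires at position(s) 3: givazvovbidivi
surface: givazvovbidivi

cell CLASS=ma, SUR=pa, ASPECT=em, CASE=ta:
underlying: gifazvov-ge-ize-i-ep
1. f -> v, p -> b, s -> z / _ Z: no change
2. f -> v, k -> g, s -> z / V _ V: fires at position(s) 3: givazvovgeizeiep
surface: givazvovgeizeiep

cell CLASS=ma, SUR=pa, ASPECT=pa, CASE=ta:
underlying: gifazvov-ge-fi-i-ep
1. f -> v, p -> b, s -> z / _ Z: no change
2. f -> v, k -> g, s -> z / V _ V: fires at position(s) 3, 11: givazvovgeviiep
surface: givazvovgeviiep


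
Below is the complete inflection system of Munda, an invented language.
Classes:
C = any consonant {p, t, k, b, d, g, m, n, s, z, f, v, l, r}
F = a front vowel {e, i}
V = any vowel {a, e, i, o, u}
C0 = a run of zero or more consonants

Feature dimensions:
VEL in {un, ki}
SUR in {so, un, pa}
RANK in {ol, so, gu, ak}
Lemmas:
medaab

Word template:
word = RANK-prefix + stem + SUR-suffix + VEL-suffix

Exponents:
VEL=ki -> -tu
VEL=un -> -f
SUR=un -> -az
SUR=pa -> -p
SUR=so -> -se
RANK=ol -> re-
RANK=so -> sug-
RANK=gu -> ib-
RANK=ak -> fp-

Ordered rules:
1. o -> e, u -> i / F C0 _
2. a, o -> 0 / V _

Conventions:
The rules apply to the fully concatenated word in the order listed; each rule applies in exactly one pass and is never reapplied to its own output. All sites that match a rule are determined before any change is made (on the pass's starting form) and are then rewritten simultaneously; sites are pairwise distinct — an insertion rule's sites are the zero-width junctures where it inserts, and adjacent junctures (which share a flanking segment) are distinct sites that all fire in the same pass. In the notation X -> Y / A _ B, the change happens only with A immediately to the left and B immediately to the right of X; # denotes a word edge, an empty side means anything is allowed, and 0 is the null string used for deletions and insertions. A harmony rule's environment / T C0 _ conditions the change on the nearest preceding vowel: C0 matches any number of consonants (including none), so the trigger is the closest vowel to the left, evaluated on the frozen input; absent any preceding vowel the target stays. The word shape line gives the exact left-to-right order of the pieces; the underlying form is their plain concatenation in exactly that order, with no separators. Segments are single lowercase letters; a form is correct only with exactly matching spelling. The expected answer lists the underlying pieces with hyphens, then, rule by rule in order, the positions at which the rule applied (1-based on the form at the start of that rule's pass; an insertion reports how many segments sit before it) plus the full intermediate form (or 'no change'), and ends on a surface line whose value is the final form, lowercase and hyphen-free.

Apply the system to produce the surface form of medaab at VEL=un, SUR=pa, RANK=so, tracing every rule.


underlying: sug-medaab-p-f
1. o -> e, u -> i / F C0 _: no change
2. a, o -> 0 / V _: fires at position(s) 8: sugmedabpf
surface: sugmedabpf


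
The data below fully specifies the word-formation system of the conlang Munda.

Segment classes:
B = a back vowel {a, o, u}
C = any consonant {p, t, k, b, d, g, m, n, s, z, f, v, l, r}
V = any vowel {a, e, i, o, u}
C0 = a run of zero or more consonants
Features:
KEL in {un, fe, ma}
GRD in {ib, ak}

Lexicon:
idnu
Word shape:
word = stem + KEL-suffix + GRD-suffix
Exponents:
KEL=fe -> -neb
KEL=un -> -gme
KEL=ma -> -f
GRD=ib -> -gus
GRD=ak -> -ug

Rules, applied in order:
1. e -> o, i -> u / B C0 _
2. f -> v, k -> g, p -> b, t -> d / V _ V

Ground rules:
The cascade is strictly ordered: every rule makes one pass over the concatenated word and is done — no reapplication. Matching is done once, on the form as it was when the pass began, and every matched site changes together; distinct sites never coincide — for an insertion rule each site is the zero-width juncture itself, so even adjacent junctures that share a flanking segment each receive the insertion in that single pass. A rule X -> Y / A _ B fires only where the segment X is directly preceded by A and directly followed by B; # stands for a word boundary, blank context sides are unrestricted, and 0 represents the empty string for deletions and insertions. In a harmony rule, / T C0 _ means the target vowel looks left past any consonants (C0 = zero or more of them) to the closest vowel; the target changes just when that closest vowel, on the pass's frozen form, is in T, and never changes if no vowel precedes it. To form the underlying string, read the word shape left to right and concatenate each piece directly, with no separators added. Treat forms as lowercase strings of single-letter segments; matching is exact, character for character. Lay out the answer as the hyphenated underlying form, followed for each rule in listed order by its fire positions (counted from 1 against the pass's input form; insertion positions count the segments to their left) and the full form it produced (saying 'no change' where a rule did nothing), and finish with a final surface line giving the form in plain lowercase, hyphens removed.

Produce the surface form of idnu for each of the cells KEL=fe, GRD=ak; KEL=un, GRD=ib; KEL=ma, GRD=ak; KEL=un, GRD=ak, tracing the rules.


cell KEL=fe, GRD=ak:
underlying: idnu-neb-ug
1. e -> o, i -> u / B C0 _: fires at position(s) 6: idnunobug
2. f -> v, k -> g, p -> b, t -> d / V _ V: no change
surface: idnunobug

cell KEL=un, GRD=ib:
underlying: idnu-gme-gus
1. e -> o, i -> u / B C0 _: fires at position(s) 7: idnugmogus
2. f -> v, k -> g, p -> b, t -> d / V _ V: no change
surface: idnugmogus

cell KEL=ma, GRD=ak:
underlying: idnu-f-ug
1. e -> o, i -> u / B C0 _: no change
2. f -> v, k -> g, p -> b, t -> d / V _ V: fires at position(s) 5: idnuvug
surface: idnuvug

cell KEL=un, GRD=ak:
underlying: idnu-gme-ug
1. e -> o, i -> u / B C0 _: fires at position(s) 7: idnugmoug
2. f -> v, k -> g, p -> b, t -> d / V _ V: no change
surface: idnugmoug


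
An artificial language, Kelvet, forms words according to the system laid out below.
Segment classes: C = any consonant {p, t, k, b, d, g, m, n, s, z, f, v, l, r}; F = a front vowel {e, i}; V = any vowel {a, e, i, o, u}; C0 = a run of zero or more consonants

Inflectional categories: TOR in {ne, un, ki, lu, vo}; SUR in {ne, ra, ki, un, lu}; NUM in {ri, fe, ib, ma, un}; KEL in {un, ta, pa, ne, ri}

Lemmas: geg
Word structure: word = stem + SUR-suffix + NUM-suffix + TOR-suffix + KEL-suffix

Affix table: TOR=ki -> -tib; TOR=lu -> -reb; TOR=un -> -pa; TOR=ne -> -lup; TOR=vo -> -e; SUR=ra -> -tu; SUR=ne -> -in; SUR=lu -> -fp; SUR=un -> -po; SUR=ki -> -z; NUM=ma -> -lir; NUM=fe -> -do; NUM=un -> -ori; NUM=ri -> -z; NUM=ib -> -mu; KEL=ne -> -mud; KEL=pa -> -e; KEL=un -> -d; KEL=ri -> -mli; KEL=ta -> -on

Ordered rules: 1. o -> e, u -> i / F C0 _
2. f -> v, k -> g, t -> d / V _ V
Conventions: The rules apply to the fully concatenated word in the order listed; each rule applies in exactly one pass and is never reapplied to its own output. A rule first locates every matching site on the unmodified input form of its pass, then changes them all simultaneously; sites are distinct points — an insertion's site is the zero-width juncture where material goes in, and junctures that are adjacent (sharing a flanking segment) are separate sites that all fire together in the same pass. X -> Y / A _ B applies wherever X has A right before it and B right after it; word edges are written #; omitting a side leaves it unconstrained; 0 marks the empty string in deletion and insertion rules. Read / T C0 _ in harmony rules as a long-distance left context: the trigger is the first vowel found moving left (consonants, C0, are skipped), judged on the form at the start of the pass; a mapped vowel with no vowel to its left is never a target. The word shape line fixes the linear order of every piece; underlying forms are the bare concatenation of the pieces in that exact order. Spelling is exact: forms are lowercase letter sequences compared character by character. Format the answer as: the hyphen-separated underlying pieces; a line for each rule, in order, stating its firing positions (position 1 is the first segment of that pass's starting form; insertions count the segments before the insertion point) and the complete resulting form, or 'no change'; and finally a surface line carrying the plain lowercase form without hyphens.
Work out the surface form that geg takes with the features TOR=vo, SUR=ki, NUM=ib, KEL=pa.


underlying: geg-z-mu-e-e
1. o -> e, u -> i / F C0 _: fires at position(s) 6: gegzmiee
2. f -> v, k -> g, t -> d / V _ V: no change
surface: gegzmiee


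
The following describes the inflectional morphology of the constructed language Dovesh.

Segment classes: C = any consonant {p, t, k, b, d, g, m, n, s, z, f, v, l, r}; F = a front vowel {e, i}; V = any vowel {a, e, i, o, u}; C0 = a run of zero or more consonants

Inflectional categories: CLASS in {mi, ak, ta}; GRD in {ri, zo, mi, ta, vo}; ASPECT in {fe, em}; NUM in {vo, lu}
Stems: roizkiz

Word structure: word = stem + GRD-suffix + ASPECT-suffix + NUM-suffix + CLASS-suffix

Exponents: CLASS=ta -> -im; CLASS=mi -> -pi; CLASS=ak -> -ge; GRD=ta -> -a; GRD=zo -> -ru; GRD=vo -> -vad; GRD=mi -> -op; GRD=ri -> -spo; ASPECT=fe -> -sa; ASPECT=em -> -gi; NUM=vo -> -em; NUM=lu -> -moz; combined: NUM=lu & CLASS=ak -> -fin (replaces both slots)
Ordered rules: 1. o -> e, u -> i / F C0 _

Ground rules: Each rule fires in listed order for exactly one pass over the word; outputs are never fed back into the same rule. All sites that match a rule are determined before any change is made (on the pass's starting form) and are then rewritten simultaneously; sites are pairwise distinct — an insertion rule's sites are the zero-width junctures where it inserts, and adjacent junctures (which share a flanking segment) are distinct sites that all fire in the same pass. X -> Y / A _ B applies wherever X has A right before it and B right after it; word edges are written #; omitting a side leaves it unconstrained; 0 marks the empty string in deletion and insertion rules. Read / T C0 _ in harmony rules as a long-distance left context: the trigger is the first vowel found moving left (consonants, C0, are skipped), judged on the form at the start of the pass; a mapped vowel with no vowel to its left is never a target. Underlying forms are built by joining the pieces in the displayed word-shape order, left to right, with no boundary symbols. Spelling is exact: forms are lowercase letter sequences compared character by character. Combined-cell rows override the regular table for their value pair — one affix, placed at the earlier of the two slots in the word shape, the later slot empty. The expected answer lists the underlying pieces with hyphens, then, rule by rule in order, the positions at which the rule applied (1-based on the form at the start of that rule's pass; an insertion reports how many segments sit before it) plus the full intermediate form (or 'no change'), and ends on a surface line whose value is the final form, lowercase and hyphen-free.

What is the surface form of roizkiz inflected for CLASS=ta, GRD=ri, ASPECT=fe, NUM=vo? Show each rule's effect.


underlying: roizkiz-spo-sa-em-im
1. o -> e, u -> i / F C0 _: fires at position(s) 10: roizkizspesaemim
surface: roizkizspesaemim


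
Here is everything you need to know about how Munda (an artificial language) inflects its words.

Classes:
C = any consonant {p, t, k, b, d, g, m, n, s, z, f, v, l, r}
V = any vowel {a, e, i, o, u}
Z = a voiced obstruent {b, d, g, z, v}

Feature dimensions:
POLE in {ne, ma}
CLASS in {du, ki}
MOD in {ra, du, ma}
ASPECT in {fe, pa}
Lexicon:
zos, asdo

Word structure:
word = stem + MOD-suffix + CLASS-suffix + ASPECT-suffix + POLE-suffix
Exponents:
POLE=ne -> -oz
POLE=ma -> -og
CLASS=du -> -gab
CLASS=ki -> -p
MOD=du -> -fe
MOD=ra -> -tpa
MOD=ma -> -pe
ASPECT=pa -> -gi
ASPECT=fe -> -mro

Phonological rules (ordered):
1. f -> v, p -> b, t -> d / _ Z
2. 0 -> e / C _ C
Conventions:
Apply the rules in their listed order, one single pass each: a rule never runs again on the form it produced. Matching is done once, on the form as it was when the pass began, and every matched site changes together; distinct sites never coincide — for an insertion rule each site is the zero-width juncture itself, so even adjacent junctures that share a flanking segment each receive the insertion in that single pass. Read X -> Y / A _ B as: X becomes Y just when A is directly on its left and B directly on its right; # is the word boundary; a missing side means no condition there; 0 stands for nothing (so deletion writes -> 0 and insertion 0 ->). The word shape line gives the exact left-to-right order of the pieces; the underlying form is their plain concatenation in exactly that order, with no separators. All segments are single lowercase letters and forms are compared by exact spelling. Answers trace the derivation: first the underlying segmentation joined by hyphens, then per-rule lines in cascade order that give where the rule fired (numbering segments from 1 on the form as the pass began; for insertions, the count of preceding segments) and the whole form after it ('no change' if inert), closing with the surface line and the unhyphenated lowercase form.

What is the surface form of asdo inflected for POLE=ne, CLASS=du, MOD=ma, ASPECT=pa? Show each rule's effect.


underlying: asdo-pe-gab-gi-oz
1. f -> v, p -> b, t -> d / _ Z: no change
2. 0 -> e / C _ C: inserts after position(s) 2, 9: asedopegabegioz
surface: asedopegabegioz


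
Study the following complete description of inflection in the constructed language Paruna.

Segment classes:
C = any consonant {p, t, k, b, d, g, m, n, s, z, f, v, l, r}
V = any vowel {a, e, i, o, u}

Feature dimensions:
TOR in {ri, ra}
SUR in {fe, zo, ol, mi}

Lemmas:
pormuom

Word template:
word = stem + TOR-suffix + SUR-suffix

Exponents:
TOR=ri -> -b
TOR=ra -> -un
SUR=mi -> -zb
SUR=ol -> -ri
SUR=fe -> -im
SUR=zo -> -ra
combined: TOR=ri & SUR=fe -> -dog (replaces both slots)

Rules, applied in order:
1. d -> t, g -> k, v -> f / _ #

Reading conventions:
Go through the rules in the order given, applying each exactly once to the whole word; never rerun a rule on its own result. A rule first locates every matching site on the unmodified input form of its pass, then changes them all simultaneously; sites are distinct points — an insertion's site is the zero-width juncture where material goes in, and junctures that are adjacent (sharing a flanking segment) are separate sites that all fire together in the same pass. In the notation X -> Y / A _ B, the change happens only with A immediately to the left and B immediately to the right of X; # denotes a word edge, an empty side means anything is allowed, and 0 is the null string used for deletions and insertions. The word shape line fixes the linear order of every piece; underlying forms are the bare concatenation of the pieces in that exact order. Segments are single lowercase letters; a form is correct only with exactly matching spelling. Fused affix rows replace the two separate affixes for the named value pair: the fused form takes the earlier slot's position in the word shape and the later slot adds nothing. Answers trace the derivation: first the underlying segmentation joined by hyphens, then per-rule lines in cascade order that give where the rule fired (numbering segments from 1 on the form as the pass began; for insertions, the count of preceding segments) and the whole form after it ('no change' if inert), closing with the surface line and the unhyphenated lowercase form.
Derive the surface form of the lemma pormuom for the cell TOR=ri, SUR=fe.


underlying: pormuom-dog
1. d -> t, g -> k, v -> f / _ #: fires at position(s) 10: pormuomdok
surface: pormuomdok


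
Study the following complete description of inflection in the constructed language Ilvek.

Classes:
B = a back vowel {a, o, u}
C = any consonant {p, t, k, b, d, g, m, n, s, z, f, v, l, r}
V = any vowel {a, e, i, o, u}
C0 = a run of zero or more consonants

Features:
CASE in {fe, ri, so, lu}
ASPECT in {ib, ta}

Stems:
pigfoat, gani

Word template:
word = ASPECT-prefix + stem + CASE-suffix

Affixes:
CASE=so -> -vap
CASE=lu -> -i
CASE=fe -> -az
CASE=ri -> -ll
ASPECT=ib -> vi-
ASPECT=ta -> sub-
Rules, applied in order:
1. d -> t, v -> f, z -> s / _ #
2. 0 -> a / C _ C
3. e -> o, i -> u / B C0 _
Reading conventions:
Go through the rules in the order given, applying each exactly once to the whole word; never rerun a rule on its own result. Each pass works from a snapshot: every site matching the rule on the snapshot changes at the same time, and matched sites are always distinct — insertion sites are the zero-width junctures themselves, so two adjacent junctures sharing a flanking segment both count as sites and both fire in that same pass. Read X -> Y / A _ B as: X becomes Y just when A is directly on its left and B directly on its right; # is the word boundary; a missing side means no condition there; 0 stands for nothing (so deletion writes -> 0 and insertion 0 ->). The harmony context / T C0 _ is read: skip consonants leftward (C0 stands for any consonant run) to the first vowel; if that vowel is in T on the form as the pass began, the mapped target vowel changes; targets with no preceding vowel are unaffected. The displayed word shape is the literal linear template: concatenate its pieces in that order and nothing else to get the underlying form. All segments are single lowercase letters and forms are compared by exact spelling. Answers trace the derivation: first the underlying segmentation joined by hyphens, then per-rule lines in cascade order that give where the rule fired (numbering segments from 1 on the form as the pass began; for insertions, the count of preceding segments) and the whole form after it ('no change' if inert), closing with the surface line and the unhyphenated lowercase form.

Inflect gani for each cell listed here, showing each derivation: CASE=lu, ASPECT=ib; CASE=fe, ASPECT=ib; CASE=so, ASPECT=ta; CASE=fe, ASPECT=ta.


cell CASE=lu, ASPECT=ib:
underlying: vi-gani-i
1. d -> t, v -> f, z -> s / _ #: no change
2. 0 -> a / C _ C: no change
3. e -> o, i -> u / B C0 _: fires at position(s) 6: viganui
surface: viganui

cell CASE=fe, ASPECT=ib:
underlying: vi-gani-az
1. d -> t, v -> f, z -> s / _ #: fires at position(s) 8: viganias
2. 0 -> a / C _ C: no change
3. e -> o, i -> u / B C0 _: fires at position(s) 6: viganuas
surface: viganuas

cell CASE=so, ASPECT=ta:
underlying: sub-gani-vap
1. d -> t, v -> f, z -> s / _ #: no change
2. 0 -> a / C _ C: inserts after position(s) 3: subaganivap
3. e -> o, i -> u / B C0 _: fires at position(s) 8: subaganuvap
surface: subaganuvap

cell CASE=fe, ASPECT=ta:
underlying: sub-gani-az
1. d -> t, v -> f, z -> s / _ #: fires at position(s) 9: subganias
2. 0 -> a / C _ C: inserts after position(s) 3: subaganias
3. e -> o, i -> u / B C0 _: fires at position(s) 8: subaganuas
surface: subaganuas


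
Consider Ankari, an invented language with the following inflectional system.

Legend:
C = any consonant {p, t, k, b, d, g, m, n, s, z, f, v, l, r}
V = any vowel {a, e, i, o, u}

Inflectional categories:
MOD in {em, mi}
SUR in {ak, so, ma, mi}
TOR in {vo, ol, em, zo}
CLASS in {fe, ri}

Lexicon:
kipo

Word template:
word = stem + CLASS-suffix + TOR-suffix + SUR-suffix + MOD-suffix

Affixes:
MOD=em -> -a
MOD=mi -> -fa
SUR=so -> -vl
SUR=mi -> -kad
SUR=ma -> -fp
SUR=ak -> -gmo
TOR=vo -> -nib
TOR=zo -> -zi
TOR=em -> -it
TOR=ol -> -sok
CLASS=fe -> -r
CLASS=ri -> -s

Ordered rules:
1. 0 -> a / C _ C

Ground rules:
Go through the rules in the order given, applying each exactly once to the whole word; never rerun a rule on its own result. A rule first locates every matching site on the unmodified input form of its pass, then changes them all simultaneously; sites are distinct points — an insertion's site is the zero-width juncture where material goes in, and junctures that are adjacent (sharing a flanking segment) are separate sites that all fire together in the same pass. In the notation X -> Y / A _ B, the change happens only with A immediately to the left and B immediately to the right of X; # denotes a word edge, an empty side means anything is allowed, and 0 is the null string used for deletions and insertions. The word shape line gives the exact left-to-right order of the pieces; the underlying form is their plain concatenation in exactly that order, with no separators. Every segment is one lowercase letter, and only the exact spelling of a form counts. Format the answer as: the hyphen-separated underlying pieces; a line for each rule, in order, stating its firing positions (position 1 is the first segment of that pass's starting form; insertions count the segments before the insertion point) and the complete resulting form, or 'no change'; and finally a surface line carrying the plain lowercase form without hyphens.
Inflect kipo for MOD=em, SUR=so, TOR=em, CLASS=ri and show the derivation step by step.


underlying: kipo-s-it-vl-a
1. 0 -> a / C _ C: inserts after position(s) 7, 8: kipositavala
surface: kipositavala


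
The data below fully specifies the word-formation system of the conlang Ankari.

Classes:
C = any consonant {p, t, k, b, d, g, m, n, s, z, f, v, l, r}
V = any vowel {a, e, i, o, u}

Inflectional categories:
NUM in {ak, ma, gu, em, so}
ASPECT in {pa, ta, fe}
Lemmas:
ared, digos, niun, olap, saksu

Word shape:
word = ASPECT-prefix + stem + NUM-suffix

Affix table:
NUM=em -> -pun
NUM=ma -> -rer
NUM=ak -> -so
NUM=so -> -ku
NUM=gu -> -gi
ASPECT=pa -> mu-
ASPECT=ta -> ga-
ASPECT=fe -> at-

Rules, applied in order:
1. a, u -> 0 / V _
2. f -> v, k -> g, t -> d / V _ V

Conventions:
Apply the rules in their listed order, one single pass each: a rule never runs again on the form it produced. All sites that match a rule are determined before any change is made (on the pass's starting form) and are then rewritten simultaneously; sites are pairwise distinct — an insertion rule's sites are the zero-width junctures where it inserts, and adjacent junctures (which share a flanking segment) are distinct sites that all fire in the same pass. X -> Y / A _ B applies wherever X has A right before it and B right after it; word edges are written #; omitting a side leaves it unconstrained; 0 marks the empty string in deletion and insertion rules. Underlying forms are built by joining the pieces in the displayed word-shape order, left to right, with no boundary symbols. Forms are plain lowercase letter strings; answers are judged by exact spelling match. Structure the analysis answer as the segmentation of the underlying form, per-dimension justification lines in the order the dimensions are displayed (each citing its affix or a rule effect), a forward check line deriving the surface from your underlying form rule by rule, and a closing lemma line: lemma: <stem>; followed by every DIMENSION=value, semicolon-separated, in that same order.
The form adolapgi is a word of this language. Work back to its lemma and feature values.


underlying: at-olap-gi
NUM=gu - signalled by the affix -gi
ASPECT=fe - signalled by the affix at-
check: atolapgi -> atolapgi -> adolapgi
lemma: olap; NUM=gu; ASPECT=fe


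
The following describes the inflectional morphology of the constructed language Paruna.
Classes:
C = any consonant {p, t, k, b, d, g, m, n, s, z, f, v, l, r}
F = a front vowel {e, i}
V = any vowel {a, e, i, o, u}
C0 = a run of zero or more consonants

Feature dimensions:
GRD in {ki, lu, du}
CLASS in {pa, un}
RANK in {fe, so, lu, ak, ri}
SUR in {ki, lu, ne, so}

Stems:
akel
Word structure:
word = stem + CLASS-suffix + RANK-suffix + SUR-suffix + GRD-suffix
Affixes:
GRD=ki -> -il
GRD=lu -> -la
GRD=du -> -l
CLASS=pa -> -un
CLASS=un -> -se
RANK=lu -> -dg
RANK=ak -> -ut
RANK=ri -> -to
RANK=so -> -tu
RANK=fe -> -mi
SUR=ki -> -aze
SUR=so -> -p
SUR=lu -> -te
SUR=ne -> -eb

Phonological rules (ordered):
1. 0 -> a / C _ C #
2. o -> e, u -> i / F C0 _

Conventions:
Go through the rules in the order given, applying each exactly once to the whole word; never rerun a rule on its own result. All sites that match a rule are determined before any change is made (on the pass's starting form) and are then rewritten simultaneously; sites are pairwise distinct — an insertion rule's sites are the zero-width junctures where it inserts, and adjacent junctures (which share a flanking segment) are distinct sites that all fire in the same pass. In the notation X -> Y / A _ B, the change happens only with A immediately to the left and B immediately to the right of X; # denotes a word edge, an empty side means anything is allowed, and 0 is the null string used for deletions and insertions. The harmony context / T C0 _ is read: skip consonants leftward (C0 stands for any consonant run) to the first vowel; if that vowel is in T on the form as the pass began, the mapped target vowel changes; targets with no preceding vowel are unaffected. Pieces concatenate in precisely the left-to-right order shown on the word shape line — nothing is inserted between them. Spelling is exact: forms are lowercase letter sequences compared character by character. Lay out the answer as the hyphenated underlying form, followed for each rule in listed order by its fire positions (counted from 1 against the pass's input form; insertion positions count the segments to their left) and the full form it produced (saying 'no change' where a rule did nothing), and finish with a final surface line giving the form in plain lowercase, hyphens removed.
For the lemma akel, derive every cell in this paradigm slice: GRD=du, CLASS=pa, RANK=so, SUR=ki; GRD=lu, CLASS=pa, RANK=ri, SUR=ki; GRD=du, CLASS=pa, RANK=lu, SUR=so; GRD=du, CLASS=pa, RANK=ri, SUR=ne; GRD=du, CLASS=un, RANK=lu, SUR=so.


cell GRD=du, CLASS=pa, RANK=so, SUR=ki:
underlying: akel-un-tu-aze-l
1. 0 -> a / C _ C #: no change
2. o -> e, u -> i / F C0 _: fires at position(s) 5: akelintuazel
surface: akelintuazel

cell GRD=lu, CLASS=pa, RANK=ri, SUR=ki:
underlying: akel-un-to-aze-la
1. 0 -> a / C _ C #: no change
2. o -> e, u -> i / F C0 _: fires at position(s) 5: akelintoazela
surface: akelintoazela

cell GRD=du, CLASS=pa, RANK=lu, SUR=so:
underlying: akel-un-dg-p-l
1. 0 -> a / C _ C #: inserts after position(s) 9: akelundgpal
2. o -> e, u -> i / F C0 _: fires at position(s) 5: akelindgpal
surface: akelindgpal

cell GRD=du, CLASS=pa, RANK=ri, SUR=ne:
underlying: akel-un-to-eb-l
1. 0 -> a / C _ C #: inserts after position(s) 10: akeluntoebal
2. o -> e, u -> i / F C0 _: fires at position(s) 5: akelintoebal
surface: akelintoebal

cell GRD=du, CLASS=un, RANK=lu, SUR=so:
underlying: akel-se-dg-p-l
1. 0 -> a / C _ C #: inserts after position(s) 9: akelsedgpal
2. o -> e, u -> i / F C0 _: no change
surface: akelsedgpal
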